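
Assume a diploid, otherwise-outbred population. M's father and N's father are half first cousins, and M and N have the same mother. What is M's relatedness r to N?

0.265625

With two independent routes of shared ancestry, r is the sum of the two contributions.
M and N are related in two ways: half second cousins through their fathers (r = 1/64) and half-sibs through their shared mother (r = 1/4).
r = 1/64 + 1/4 = 0.265625.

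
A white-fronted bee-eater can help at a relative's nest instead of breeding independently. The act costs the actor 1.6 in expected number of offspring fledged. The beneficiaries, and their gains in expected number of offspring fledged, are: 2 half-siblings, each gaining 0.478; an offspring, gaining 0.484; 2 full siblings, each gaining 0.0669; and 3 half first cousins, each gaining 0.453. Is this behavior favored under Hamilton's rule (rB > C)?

No

Hamilton's rule: the trait is favored when the sum of r·B over every recipient exceeds the actor's cost C.
r to a half-sibling = 1/4 (half-sibs share one parent — one path of length 2: r = (1/2)^2 = 1/4).
r to an offspring = 1/2 (one parent–offspring link: r = (1/2)^1 = 1/2).
r to a full sibling = 1/2 (full sibs share both parents — two paths of length 2: r = 2·(1/2)^2 = 1/2).
r to a half first cousin = 1/16 (half first cousins share one grandparent — one path of length 4: r = (1/2)^4 = 1/16).
Summing one r·B term per recipient: 2·0.25·0.478 + 1·0.5·0.484 + 2·0.5·0.0669 + 3·0.0625·0.453 = 0.6328375.
0.6328375 < 1.6: the indirect benefit is less than the cost.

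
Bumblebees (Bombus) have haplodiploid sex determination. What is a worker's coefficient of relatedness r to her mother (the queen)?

One meiotic link between diploid queen and diploid daughter: r = 1/2.

0.5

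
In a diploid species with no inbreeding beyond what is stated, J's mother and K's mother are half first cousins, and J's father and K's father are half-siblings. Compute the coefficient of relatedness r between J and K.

Relatedness sums over independent paths through distinct common ancestors.
J and K are related in two ways: half second cousins through their mothers (r = 1/64) and half first cousins through their fathers (r = 1/16).
r = 1/64 + 1/16 = 0.078125.

0.078125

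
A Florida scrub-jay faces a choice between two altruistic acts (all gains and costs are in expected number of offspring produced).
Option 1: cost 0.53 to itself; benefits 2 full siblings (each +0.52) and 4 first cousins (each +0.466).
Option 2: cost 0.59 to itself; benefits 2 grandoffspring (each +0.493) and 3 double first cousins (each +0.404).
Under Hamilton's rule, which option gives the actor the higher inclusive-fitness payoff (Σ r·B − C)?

Option 1: r to a full sibling = 0.5.
Option 1: r to a first cousin = 0.125.
Option 1: Σ r·B − C = (2·0.5·0.52 + 4·0.125·0.466) − 0.53 = 0.223.
Option 2: r to a grandoffspring = 0.25.
Option 2: r to a double first cousin = 0.25.
Option 2: Σ r·B − C = (2·0.25·0.493 + 3·0.25·0.404) − 0.59 = -0.0405.
Option 1 has the higher net inclusive-fitness payoff.

Option 1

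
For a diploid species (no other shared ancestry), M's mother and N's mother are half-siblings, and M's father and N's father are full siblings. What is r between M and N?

With two independent routes of shared ancestry, r is the sum of the two contributions.
M and N are related in two ways: half first cousins through their mothers (r = 1/16) and first cousins through their fathers (r = 1/8).
r = 1/16 + 1/8 = 3/16 = 0.1875.

0.1875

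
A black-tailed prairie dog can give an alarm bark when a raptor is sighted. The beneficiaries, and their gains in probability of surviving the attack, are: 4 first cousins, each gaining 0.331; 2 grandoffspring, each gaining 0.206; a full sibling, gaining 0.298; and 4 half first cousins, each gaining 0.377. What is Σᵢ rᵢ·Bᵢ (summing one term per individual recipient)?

0.51175

r to a first cousin = 0.125 (first cousins share one grandparent pair — two paths of length 4: r = 2·(1/2)^4 = 1/8).
r to a grandoffspring = 1/4 (two parent–offspring links: r = (1/2)^2 = 1/4).
r to a full sibling = 1/2 (full sibs share both parents — two paths of length 2: r = 2·(1/2)^2 = 1/2).
r to a half first cousin = 0.0625 (half first cousins share one grandparent — one path of length 4: r = (1/2)^4 = 1/16).
Summing one r·B term per recipient: 4·0.125·0.331 + 2·0.25·0.206 + 1·0.5·0.298 + 4·0.0625·0.377 = 0.51175.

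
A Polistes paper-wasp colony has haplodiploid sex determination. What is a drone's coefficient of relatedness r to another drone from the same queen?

Haploid brothers each carry a random half of the queen's diploid genome, so on average they share half: r = 1/2.

0.5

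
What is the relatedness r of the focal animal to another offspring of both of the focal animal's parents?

0.5

Each parent–offspring link contributes a factor of 1/2, and independent paths through distinct common ancestors add.
Full sibs share both parents — two paths of length 2: r = 2·(1/2)^2 = 1/2.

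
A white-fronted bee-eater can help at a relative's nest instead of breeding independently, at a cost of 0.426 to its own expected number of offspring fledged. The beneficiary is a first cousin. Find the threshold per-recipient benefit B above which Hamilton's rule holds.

3.408

r to a first cousin = 1/8 (first cousins share one grandparent pair — two paths of length 4: r = 2·(1/2)^4 = 1/8).
Hamilton's rule with n recipients of equal r: n·r·B > C, so B > C/(n·r) = 0.426/(1·0.125) = 3.408.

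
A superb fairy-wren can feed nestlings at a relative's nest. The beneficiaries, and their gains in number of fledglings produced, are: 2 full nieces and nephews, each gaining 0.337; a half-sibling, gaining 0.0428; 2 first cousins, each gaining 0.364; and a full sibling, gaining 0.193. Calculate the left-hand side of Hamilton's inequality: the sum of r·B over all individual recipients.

0.3667

r to a full niece or nephew = 1/4 (full aunt/uncle↔niece/nephew: two paths of length 3 through the shared grandparent pair: r = 2·(1/2)^3 = 1/4).
r to a half-sibling = 0.25 (half-sibs share one parent — one path of length 2: r = (1/2)^2 = 1/4).
r to a first cousin = 1/8 (first cousins share one grandparent pair — two paths of length 4: r = 2·(1/2)^4 = 1/8).
r to a full sibling = 1/2 (full sibs share both parents — two paths of length 2: r = 2·(1/2)^2 = 1/2).
Summing one r·B term per recipient: 2·0.25·0.337 + 1·0.25·0.0428 + 2·0.125·0.364 + 1·0.5·0.193 = 0.3667.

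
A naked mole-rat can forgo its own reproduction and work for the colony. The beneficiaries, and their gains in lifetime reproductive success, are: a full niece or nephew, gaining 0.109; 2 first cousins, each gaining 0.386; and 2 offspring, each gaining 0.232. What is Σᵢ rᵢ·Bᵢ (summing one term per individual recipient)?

0.35575

r to a full niece or nephew = 1/4 (full aunt/uncle↔niece/nephew: two paths of length 3 through the shared grandparent pair: r = 2·(1/2)^3 = 1/4).
r to a first cousin = 0.125 (first cousins share one grandparent pair — two paths of length 4: r = 2·(1/2)^4 = 1/8).
r to an offspring = 0.5 (one parent–offspring link: r = (1/2)^1 = 1/2).
Summing one r·B term per recipient: 1·0.25·0.109 + 2·0.125·0.386 + 2·0.5·0.232 = 0.35575.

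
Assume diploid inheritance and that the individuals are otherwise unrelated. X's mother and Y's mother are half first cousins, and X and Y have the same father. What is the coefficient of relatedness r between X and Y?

0.265625

Relatedness sums over independent paths through distinct common ancestors.
X and Y are related in two ways: half second cousins through their mothers (r = 1/64) and half-sibs through their shared father (r = 1/4).
r = 1/64 + 1/4 = 17/64 = 0.265625.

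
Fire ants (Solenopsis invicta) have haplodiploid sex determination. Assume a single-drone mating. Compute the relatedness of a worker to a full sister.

Haplodiploid full sisters inherit their father's entire haploid genome identically (contributing 1/2) and on average half of their mother's contribution (1/2 · 1/2 = 1/4); r = 1/2 + 1/4 = 3/4.

0.75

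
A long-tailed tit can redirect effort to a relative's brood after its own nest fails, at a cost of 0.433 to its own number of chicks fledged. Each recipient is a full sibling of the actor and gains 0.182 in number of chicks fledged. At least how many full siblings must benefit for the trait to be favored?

5

r to a full sibling = 0.5 (full sibs share both parents — two paths of length 2: r = 2·(1/2)^2 = 1/2).
Hamilton's rule: n·r·B > C  ⇒  n > C/(r·B) = 0.433/(0.5·0.182) = 4.758.
The smallest integer exceeding 4.758 is 5.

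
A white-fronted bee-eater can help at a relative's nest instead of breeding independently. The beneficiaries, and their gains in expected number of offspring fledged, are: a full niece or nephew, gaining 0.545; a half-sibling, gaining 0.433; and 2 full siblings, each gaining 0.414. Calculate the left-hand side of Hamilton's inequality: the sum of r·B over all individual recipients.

0.6585

r to a full niece or nephew = 0.25 (full aunt/uncle↔niece/nephew: two paths of length 3 through the shared grandparent pair: r = 2·(1/2)^3 = 1/4).
r to a half-sibling = 1/4 (half-sibs share one parent — one path of length 2: r = (1/2)^2 = 1/4).
r to a full sibling = 1/2 (full sibs share both parents — two paths of length 2: r = 2·(1/2)^2 = 1/2).
Summing one r·B term per recipient: 1·0.25·0.545 + 1·0.25·0.433 + 2·0.5·0.414 = 0.6585.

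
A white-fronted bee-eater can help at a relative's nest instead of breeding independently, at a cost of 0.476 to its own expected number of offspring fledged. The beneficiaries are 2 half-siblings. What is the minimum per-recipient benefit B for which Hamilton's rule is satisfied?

0.952

r to a half-sibling = 1/4 (half-sibs share one parent — one path of length 2: r = (1/2)^2 = 1/4).
Hamilton's rule with n recipients of equal r: n·r·B > C, so B > C/(n·r) = 0.476/(2·0.25) = 0.952.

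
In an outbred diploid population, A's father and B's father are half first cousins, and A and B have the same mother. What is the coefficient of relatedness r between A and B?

0.265625

Wright's path rule: contributions from independent ancestry routes add.
A and B are related in two ways: half second cousins through their fathers (r = 1/64) and half-sibs through their shared mother (r = 1/4).
r = 1/64 + 1/4 = 17/64 = 0.265625.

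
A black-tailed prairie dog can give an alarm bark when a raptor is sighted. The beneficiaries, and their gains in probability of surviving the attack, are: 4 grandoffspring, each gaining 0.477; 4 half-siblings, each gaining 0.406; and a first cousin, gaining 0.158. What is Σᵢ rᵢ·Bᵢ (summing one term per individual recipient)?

0.90275

r to a grandoffspring = 1/4 (two parent–offspring links: r = (1/2)^2 = 1/4).
r to a half-sibling = 0.25 (half-sibs share one parent — one path of length 2: r = (1/2)^2 = 1/4).
r to a first cousin = 1/8 (first cousins share one grandparent pair — two paths of length 4: r = 2·(1/2)^4 = 1/8).
Summing one r·B term per recipient: 4·0.25·0.477 + 4·0.25·0.406 + 1·0.125·0.158 = 0.90275.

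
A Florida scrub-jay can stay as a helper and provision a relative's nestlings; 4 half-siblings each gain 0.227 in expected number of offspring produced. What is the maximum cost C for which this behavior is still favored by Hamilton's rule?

r to a half-sibling = 1/4 (half-sibs share one parent — one path of length 2: r = (1/2)^2 = 1/4).
Hamilton's rule: n·r·B > C, so the trait is favored while C < n·r·B = 4·0.25·0.227 = 0.227.

0.227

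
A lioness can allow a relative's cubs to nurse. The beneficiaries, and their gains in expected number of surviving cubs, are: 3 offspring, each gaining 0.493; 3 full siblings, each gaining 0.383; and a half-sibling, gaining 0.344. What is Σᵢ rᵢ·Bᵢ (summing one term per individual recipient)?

r to an offspring = 0.5 (one parent–offspring link: r = (1/2)^1 = 1/2).
r to a full sibling = 0.5 (full sibs share both parents — two paths of length 2: r = 2·(1/2)^2 = 1/2).
r to a half-sibling = 1/4 (half-sibs share one parent — one path of length 2: r = (1/2)^2 = 1/4).
Summing one r·B term per recipient: 3·0.5·0.493 + 3·0.5·0.383 + 1·0.25·0.344 = 1.4.

1.4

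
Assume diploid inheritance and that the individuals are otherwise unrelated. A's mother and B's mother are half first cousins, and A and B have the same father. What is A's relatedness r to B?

Wright's path rule: contributions from independent ancestry routes add.
A and B are related in two ways: half second cousins through their mothers (r = 1/64) and half-sibs through their shared father (r = 1/4).
r = 1/64 + 1/4 = 17/64 = 0.265625.

0.265625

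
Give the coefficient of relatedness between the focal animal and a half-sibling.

Half-sibs share one parent — one path of length 2: r = (1/2)^2 = 1/4.

0.25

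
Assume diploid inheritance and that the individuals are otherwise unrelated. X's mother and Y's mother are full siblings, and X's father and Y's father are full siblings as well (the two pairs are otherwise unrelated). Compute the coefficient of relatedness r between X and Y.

Independent pedigree routes through distinct common ancestors add.
X and Y are related in two ways: first cousins through their mothers (r = 1/8) and first cousins through their fathers (r = 1/8) — i.e. double first cousins.
r = 1/8 + 1/8 = 1/4 = 0.25.

0.25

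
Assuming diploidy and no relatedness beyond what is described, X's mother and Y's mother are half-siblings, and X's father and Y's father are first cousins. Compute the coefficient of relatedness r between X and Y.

0.09375

Wright's path rule: contributions from independent ancestry routes add.
X and Y are related in two ways: half first cousins through their mothers (r = 1/16) and second cousins through their fathers (r = 1/32).
r = 1/16 + 1/32 = 0.09375.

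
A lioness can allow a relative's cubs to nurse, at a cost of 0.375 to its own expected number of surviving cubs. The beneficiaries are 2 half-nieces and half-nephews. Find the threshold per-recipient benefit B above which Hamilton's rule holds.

1.5

r to a half-niece or half-nephew = 1/8 (half-aunt/uncle↔niece/nephew: one path of length 3: r = (1/2)^3 = 1/8).
Hamilton's rule with n recipients of equal r: n·r·B > C, so B > C/(n·r) = 0.375/(2·0.125) = 1.5.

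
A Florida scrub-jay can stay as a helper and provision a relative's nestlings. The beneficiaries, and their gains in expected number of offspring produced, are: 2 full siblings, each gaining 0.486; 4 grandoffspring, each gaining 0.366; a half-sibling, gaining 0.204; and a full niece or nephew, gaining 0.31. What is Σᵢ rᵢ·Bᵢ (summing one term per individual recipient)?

0.9805

r to a full sibling = 0.5 (full sibs share both parents — two paths of length 2: r = 2·(1/2)^2 = 1/2).
r to a grandoffspring = 1/4 (two parent–offspring links: r = (1/2)^2 = 1/4).
r to a half-sibling = 0.25 (half-sibs share one parent — one path of length 2: r = (1/2)^2 = 1/4).
r to a full niece or nephew = 1/4 (full aunt/uncle↔niece/nephew: two paths of length 3 through the shared grandparent pair: r = 2·(1/2)^3 = 1/4).
Summing one r·B term per recipient: 2·0.5·0.486 + 4·0.25·0.366 + 1·0.25·0.204 + 1·0.25·0.31 = 0.9805.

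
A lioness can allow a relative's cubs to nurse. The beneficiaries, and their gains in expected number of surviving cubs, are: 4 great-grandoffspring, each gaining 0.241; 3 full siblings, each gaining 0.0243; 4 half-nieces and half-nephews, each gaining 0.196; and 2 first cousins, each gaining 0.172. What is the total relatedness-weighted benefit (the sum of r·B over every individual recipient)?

0.29795

r to a great-grandoffspring = 1/8 (three parent–offspring links: r = (1/2)^3 = 1/8).
r to a full sibling = 0.5 (full sibs share both parents — two paths of length 2: r = 2·(1/2)^2 = 1/2).
r to a half-niece or half-nephew = 0.125 (half-aunt/uncle↔niece/nephew: one path of length 3: r = (1/2)^3 = 1/8).
r to a first cousin = 0.125 (first cousins share one grandparent pair — two paths of length 4: r = 2·(1/2)^4 = 1/8).
Summing one r·B term per recipient: 4·0.125·0.241 + 3·0.5·0.0243 + 4·0.125·0.196 + 2·0.125·0.172 = 0.29795.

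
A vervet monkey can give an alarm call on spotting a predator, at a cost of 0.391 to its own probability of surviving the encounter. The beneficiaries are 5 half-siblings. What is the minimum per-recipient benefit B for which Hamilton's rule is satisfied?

r to a half-sibling = 1/4 (half-sibs share one parent — one path of length 2: r = (1/2)^2 = 1/4).
Hamilton's rule with n recipients of equal r: n·r·B > C, so B > C/(n·r) = 0.391/(5·0.25) = 0.3128.

0.3128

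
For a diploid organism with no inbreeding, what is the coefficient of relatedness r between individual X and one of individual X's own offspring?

Each parent–offspring link contributes a factor of 1/2, and independent paths through distinct common ancestors add.
One parent–offspring link: r = (1/2)^1 = 1/2.

0.5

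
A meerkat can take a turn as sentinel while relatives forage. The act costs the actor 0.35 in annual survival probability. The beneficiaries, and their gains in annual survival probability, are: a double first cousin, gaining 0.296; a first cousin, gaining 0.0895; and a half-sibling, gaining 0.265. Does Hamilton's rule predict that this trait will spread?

Hamilton's rule: the trait is favored when the sum of r·B over every recipient exceeds the actor's cost C.
r to a double first cousin = 0.25 (double first cousins share both grandparent pairs — four paths of length 4: r = 4·(1/2)^4 = 1/4).
r to a first cousin = 1/8 (first cousins share one grandparent pair — two paths of length 4: r = 2·(1/2)^4 = 1/8).
r to a half-sibling = 1/4 (half-sibs share one parent — one path of length 2: r = (1/2)^2 = 1/4).
Summing one r·B term per recipient: 1·0.25·0.296 + 1·0.125·0.0895 + 1·0.25·0.265 = 0.1514375.
0.1514375 < 0.35: the indirect benefit is less than the cost.

No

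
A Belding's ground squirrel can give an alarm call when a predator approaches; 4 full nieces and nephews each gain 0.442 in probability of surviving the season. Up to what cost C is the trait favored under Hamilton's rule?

r to a full niece or nephew = 1/4 (full aunt/uncle↔niece/nephew: two paths of length 3 through the shared grandparent pair: r = 2·(1/2)^3 = 1/4).
Hamilton's rule: n·r·B > C, so the trait is favored while C < n·r·B = 4·0.25·0.442 = 0.442.

0.442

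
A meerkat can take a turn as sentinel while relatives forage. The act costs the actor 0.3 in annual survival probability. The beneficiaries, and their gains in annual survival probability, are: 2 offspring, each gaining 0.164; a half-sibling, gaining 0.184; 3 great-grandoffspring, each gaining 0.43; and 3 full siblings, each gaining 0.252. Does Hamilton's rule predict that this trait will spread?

Yes

Hamilton's rule: the trait is favored when the sum of r·B over every recipient exceeds the actor's cost C.
r to an offspring = 0.5 (one parent–offspring link: r = (1/2)^1 = 1/2).
r to a half-sibling = 0.25 (half-sibs share one parent — one path of length 2: r = (1/2)^2 = 1/4).
r to a great-grandoffspring = 0.125 (three parent–offspring links: r = (1/2)^3 = 1/8).
r to a full sibling = 0.5 (full sibs share both parents — two paths of length 2: r = 2·(1/2)^2 = 1/2).
Summing one r·B term per recipient: 2·0.5·0.164 + 1·0.25·0.184 + 3·0.125·0.43 + 3·0.5·0.252 = 0.74925.
0.74925 > 0.3: the indirect benefit exceeds the cost.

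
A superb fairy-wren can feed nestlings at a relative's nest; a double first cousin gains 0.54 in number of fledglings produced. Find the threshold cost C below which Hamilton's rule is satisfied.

r to a double first cousin = 0.25 (double first cousins share both grandparent pairs — four paths of length 4: r = 4·(1/2)^4 = 1/4).
Hamilton's rule: n·r·B > C, so the trait is favored while C < n·r·B = 1·0.25·0.54 = 0.135.

0.135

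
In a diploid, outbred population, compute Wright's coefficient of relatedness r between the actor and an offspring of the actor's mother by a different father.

0.25

Each parent–offspring link contributes a factor of 1/2, and independent paths through distinct common ancestors add.
Half-sibs share one parent — one path of length 2: r = (1/2)^2 = 1/4.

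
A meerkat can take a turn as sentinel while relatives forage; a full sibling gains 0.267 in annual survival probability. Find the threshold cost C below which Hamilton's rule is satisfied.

0.1335

r to a full sibling = 1/2 (full sibs share both parents — two paths of length 2: r = 2·(1/2)^2 = 1/2).
Hamilton's rule: n·r·B > C, so the trait is favored while C < n·r·B = 1·0.5·0.267 = 0.1335.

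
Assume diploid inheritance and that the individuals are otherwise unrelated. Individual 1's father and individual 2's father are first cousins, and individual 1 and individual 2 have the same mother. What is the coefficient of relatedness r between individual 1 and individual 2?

0.28125

With two independent routes of shared ancestry, r is the sum of the two contributions.
Individual 1 and individual 2 are related in two ways: second cousins through their fathers (r = 1/32) and half-sibs through their shared mother (r = 1/4).
r = 1/32 + 1/4 = 9/32 = 0.28125.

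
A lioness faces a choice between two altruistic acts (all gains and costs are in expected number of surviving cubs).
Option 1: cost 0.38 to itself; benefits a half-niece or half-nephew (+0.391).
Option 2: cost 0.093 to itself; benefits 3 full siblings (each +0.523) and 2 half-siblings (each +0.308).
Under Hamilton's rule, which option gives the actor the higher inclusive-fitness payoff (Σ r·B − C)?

Option 1: r to a half-niece or half-nephew = 0.125.
Option 1: Σ r·B − C = (1·0.125·0.391) − 0.38 = -0.331125.
Option 2: r to a full sibling = 0.5.
Option 2: r to a half-sibling = 0.25.
Option 2: Σ r·B − C = (3·0.5·0.523 + 2·0.25·0.308) − 0.093 = 0.8455.
Option 2 has the higher net inclusive-fitness payoff.

Option 2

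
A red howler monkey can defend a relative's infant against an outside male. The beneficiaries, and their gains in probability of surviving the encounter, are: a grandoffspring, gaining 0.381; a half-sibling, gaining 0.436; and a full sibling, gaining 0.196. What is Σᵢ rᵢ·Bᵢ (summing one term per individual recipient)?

r to a grandoffspring = 1/4 (two parent–offspring links: r = (1/2)^2 = 1/4).
r to a half-sibling = 0.25 (half-sibs share one parent — one path of length 2: r = (1/2)^2 = 1/4).
r to a full sibling = 1/2 (full sibs share both parents — two paths of length 2: r = 2·(1/2)^2 = 1/2).
Summing one r·B term per recipient: 1·0.25·0.381 + 1·0.25·0.436 + 1·0.5·0.196 = 0.30225.

0.30225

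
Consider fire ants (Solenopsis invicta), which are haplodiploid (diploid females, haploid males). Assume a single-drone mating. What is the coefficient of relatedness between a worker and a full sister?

Haplodiploid full sisters inherit their father's entire haploid genome identically (contributing 1/2) and on average half of their mother's contribution (1/2 · 1/2 = 1/4); r = 1/2 + 1/4 = 3/4.

0.75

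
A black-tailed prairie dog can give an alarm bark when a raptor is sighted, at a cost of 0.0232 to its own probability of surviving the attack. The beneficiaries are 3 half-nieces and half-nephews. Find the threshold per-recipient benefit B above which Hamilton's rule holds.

r to a half-niece or half-nephew = 0.125 (half-aunt/uncle↔niece/nephew: one path of length 3: r = (1/2)^3 = 1/8).
Hamilton's rule with n recipients of equal r: n·r·B > C, so B > C/(n·r) = 0.0232/(3·0.125) = 0.0619.

0.0619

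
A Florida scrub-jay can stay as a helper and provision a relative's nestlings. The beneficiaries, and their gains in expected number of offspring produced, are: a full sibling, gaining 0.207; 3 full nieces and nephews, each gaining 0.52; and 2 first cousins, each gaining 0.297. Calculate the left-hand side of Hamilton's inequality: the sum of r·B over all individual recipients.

0.56775

r to a full sibling = 1/2 (full sibs share both parents — two paths of length 2: r = 2·(1/2)^2 = 1/2).
r to a full niece or nephew = 0.25 (full aunt/uncle↔niece/nephew: two paths of length 3 through the shared grandparent pair: r = 2·(1/2)^3 = 1/4).
r to a first cousin = 1/8 (first cousins share one grandparent pair — two paths of length 4: r = 2·(1/2)^4 = 1/8).
Summing one r·B term per recipient: 1·0.5·0.207 + 3·0.25·0.52 + 2·0.125·0.297 = 0.56775.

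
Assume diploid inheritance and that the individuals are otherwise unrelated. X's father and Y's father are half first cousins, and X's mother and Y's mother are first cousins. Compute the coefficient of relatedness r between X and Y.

0.046875

Relatedness sums over independent paths through distinct common ancestors.
X and Y are related in two ways: half second cousins through their fathers (r = 1/64) and second cousins through their mothers (r = 1/32).
r = 1/64 + 1/32 = 0.046875.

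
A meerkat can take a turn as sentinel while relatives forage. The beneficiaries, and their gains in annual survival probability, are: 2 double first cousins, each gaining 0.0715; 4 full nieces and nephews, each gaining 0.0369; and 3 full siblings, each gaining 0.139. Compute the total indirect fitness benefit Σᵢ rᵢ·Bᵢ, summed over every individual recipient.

r to a double first cousin = 0.25 (double first cousins share both grandparent pairs — four paths of length 4: r = 4·(1/2)^4 = 1/4).
r to a full niece or nephew = 0.25 (full aunt/uncle↔niece/nephew: two paths of length 3 through the shared grandparent pair: r = 2·(1/2)^3 = 1/4).
r to a full sibling = 1/2 (full sibs share both parents — two paths of length 2: r = 2·(1/2)^2 = 1/2).
Summing one r·B term per recipient: 2·0.25·0.0715 + 4·0.25·0.0369 + 3·0.5·0.139 = 0.28115.

0.28115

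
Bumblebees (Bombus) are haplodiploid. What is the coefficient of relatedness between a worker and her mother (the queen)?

One meiotic link between diploid queen and diploid daughter: r = 1/2.

0.5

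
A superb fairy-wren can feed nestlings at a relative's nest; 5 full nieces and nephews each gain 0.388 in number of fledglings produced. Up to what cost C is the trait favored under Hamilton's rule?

0.485

r to a full niece or nephew = 0.25 (full aunt/uncle↔niece/nephew: two paths of length 3 through the shared grandparent pair: r = 2·(1/2)^3 = 1/4).
Hamilton's rule: n·r·B > C, so the trait is favored while C < n·r·B = 5·0.25·0.388 = 0.485.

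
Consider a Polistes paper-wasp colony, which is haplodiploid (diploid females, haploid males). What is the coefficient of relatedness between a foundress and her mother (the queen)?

One meiotic link between diploid queen and diploid daughter: r = 1/2.

0.5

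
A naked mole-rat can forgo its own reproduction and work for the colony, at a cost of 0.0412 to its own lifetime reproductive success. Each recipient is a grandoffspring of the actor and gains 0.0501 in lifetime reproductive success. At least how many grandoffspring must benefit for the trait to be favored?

4

r to a grandoffspring = 0.25 (two parent–offspring links: r = (1/2)^2 = 1/4).
Hamilton's rule: n·r·B > C  ⇒  n > C/(r·B) = 0.0412/(0.25·0.0501) = 3.289.
The smallest integer exceeding 3.289 is 4.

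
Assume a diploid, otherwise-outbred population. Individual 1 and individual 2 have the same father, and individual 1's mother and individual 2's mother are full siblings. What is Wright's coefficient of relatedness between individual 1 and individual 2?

0.375

With two independent routes of shared ancestry, r is the sum of the two contributions.
Individual 1 and individual 2 are related in two ways: half-sibs through their shared father (r = 1/4) and first cousins through their mothers (r = 1/8).
r = 1/4 + 1/8 = 3/8 = 0.375.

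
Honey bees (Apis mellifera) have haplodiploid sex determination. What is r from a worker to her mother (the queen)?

0.5

One meiotic link between diploid queen and diploid daughter: r = 1/2.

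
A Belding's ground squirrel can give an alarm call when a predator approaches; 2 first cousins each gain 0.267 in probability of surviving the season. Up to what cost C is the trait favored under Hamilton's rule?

r to a first cousin = 0.125 (first cousins share one grandparent pair — two paths of length 4: r = 2·(1/2)^4 = 1/8).
Hamilton's rule: n·r·B > C, so the trait is favored while C < n·r·B = 2·0.125·0.267 = 0.06675.

0.06675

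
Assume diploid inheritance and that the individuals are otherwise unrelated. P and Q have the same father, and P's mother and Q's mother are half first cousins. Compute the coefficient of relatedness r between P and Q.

0.265625

Independent pedigree routes through distinct common ancestors add.
P and Q are related in two ways: half-sibs through their shared father (r = 1/4) and half second cousins through their mothers (r = 1/64).
r = 1/4 + 1/64 = 0.265625.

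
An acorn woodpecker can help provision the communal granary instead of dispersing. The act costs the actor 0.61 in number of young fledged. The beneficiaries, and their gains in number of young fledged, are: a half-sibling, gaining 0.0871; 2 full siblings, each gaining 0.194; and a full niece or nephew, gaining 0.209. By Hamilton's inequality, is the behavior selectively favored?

No

Hamilton's rule: the trait is favored when the sum of r·B over every recipient exceeds the actor's cost C.
r to a half-sibling = 1/4 (half-sibs share one parent — one path of length 2: r = (1/2)^2 = 1/4).
r to a full sibling = 1/2 (full sibs share both parents — two paths of length 2: r = 2·(1/2)^2 = 1/2).
r to a full niece or nephew = 0.25 (full aunt/uncle↔niece/nephew: two paths of length 3 through the shared grandparent pair: r = 2·(1/2)^3 = 1/4).
Summing one r·B term per recipient: 1·0.25·0.0871 + 2·0.5·0.194 + 1·0.25·0.209 = 0.268025.
0.268025 < 0.61: the indirect benefit is less than the cost.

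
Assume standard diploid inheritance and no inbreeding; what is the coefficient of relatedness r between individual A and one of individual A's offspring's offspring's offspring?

Each parent–offspring link contributes a factor of 1/2, and independent paths through distinct common ancestors add.
Three parent–offspring links: r = (1/2)^3 = 1/8.

0.125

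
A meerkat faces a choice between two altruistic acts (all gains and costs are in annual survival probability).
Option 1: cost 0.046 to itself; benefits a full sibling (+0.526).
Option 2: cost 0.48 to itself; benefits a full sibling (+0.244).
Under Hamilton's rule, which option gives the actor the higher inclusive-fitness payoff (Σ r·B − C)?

Option 1: r to a full sibling = 0.5.
Option 1: Σ r·B − C = (1·0.5·0.526) − 0.046 = 0.217.
Option 2: r to a full sibling = 0.5.
Option 2: Σ r·B − C = (1·0.5·0.244) − 0.48 = -0.358.
Option 1 has the higher net inclusive-fitness payoff.

Option 1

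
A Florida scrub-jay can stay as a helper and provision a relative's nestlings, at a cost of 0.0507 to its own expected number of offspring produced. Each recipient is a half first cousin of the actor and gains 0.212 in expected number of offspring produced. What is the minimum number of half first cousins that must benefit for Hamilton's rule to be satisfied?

r to a half first cousin = 0.0625 (half first cousins share one grandparent — one path of length 4: r = (1/2)^4 = 1/16).
Hamilton's rule: n·r·B > C  ⇒  n > C/(r·B) = 0.0507/(0.0625·0.212) = 3.826.
The smallest integer exceeding 3.826 is 4.

4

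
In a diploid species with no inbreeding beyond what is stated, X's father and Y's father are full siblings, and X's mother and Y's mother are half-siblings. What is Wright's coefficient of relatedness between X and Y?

Independent pedigree routes through distinct common ancestors add.
X and Y are related in two ways: first cousins through their fathers (r = 1/8) and half first cousins through their mothers (r = 1/16).
r = 1/8 + 1/16 = 0.1875.

0.1875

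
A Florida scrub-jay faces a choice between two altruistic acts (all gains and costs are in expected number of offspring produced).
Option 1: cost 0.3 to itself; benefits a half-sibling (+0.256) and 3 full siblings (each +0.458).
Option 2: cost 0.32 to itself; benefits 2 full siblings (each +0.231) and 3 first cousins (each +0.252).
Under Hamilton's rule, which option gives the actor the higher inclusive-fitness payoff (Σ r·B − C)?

Option 1: r to a half-sibling = 0.25.
Option 1: r to a full sibling = 0.5.
Option 1: Σ r·B − C = (1·0.25·0.256 + 3·0.5·0.458) − 0.3 = 0.451.
Option 2: r to a full sibling = 0.5.
Option 2: r to a first cousin = 0.125.
Option 2: Σ r·B − C = (2·0.5·0.231 + 3·0.125·0.252) − 0.32 = 0.0055.
Option 1 has the higher net inclusive-fitness payoff.

Option 1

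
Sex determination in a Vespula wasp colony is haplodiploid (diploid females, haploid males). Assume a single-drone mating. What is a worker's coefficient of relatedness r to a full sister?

Haplodiploid full sisters inherit their father's entire haploid genome identically (contributing 1/2) and on average half of their mother's contribution (1/2 · 1/2 = 1/4); r = 1/2 + 1/4 = 3/4.

0.75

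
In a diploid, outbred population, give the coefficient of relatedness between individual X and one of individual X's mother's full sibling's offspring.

Each parent–offspring link contributes a factor of 1/2, and independent paths through distinct common ancestors add.
First cousins share one grandparent pair — two paths of length 4: r = 2·(1/2)^4 = 1/8.

0.125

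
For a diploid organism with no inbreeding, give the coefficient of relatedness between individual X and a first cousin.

0.125

Each parent–offspring link contributes a factor of 1/2, and independent paths through distinct common ancestors add.
First cousins share one grandparent pair — two paths of length 4: r = 2·(1/2)^4 = 1/8.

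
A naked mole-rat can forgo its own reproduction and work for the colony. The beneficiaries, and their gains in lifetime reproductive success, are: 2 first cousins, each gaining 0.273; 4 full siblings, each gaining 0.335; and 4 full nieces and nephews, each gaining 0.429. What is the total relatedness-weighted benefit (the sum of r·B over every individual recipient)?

r to a first cousin = 0.125 (first cousins share one grandparent pair — two paths of length 4: r = 2·(1/2)^4 = 1/8).
r to a full sibling = 0.5 (full sibs share both parents — two paths of length 2: r = 2·(1/2)^2 = 1/2).
r to a full niece or nephew = 0.25 (full aunt/uncle↔niece/nephew: two paths of length 3 through the shared grandparent pair: r = 2·(1/2)^3 = 1/4).
Summing one r·B term per recipient: 2·0.125·0.273 + 4·0.5·0.335 + 4·0.25·0.429 = 1.16725.

1.16725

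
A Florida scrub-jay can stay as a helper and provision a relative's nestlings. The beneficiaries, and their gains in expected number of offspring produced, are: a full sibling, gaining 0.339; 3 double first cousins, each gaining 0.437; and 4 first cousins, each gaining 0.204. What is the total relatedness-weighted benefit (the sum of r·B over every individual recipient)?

0.59925

r to a full sibling = 0.5 (full sibs share both parents — two paths of length 2: r = 2·(1/2)^2 = 1/2).
r to a double first cousin = 1/4 (double first cousins share both grandparent pairs — four paths of length 4: r = 4·(1/2)^4 = 1/4).
r to a first cousin = 0.125 (first cousins share one grandparent pair — two paths of length 4: r = 2·(1/2)^4 = 1/8).
Summing one r·B term per recipient: 1·0.5·0.339 + 3·0.25·0.437 + 4·0.125·0.204 = 0.59925.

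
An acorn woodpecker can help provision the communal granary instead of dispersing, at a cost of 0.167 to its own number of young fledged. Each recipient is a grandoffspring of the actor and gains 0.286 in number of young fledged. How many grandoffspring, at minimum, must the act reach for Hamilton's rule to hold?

r to a grandoffspring = 0.25 (two parent–offspring links: r = (1/2)^2 = 1/4).
Hamilton's rule: n·r·B > C  ⇒  n > C/(r·B) = 0.167/(0.25·0.286) = 2.336.
The smallest integer exceeding 2.336 is 3.

3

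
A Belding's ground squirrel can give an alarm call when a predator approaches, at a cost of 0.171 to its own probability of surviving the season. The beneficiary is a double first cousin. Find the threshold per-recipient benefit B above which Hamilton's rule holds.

0.684

r to a double first cousin = 0.25 (double first cousins share both grandparent pairs — four paths of length 4: r = 4·(1/2)^4 = 1/4).
Hamilton's rule with n recipients of equal r: n·r·B > C, so B > C/(n·r) = 0.171/(1·0.25) = 0.684.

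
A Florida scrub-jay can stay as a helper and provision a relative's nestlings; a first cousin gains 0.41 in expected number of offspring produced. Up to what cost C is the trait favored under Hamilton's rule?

r to a first cousin = 1/8 (first cousins share one grandparent pair — two paths of length 4: r = 2·(1/2)^4 = 1/8).
Hamilton's rule: n·r·B > C, so the trait is favored while C < n·r·B = 1·0.125·0.41 = 0.05125.

0.05125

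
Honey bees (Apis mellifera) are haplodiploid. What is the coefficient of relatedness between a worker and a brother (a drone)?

0.25

Her haploid brother carries none of their father's genes and a random half of their mother's genome; that half matches the maternal half of her own genome with probability 1/2: r = 1/2 · 1/2 = 1/4.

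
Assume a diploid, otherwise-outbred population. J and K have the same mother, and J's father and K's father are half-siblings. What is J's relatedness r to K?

0.3125

Wright's path rule: contributions from independent ancestry routes add.
J and K are related in two ways: half-sibs through their shared mother (r = 1/4) and half first cousins through their fathers (r = 1/16).
r = 1/4 + 1/16 = 5/16 = 0.3125.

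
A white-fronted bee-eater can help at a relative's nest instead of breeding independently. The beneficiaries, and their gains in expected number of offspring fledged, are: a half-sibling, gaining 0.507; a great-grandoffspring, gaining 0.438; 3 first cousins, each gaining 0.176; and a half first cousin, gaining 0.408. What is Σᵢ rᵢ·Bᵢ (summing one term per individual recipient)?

0.273

r to a half-sibling = 0.25 (half-sibs share one parent — one path of length 2: r = (1/2)^2 = 1/4).
r to a great-grandoffspring = 0.125 (three parent–offspring links: r = (1/2)^3 = 1/8).
r to a first cousin = 1/8 (first cousins share one grandparent pair — two paths of length 4: r = 2·(1/2)^4 = 1/8).
r to a half first cousin = 1/16 (half first cousins share one grandparent — one path of length 4: r = (1/2)^4 = 1/16).
Summing one r·B term per recipient: 1·0.25·0.507 + 1·0.125·0.438 + 3·0.125·0.176 + 1·0.0625·0.408 = 0.273.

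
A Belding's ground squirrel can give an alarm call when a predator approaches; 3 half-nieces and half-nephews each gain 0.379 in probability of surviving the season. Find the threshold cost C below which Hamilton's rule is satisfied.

r to a half-niece or half-nephew = 0.125 (half-aunt/uncle↔niece/nephew: one path of length 3: r = (1/2)^3 = 1/8).
Hamilton's rule: n·r·B > C, so the trait is favored while C < n·r·B = 3·0.125·0.379 = 0.142125.

0.142125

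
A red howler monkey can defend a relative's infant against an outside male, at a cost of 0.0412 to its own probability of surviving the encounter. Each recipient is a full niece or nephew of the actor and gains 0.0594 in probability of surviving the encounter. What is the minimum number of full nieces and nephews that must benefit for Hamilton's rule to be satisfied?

r to a full niece or nephew = 0.25 (full aunt/uncle↔niece/nephew: two paths of length 3 through the shared grandparent pair: r = 2·(1/2)^3 = 1/4).
Hamilton's rule: n·r·B > C  ⇒  n > C/(r·B) = 0.0412/(0.25·0.0594) = 2.774.
The smallest integer exceeding 2.774 is 3.

3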